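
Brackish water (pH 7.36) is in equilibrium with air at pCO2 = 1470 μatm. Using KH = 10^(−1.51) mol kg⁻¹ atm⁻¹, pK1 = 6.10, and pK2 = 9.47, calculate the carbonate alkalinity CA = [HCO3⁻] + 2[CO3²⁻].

[CO2*] = KH · pCO2 = 10^(−1.51) × 1470×10^-6 = 4.543×10^-5 mol/kg
α₀ = 1/(1 + K1/[H⁺] + K1K2/[H⁺]²) = 1/(1 + 10^+1.26 + 10^-0.85) = 0.05171
DIC = [CO2*]/α₀ = 4.543×10^-5 / 0.05171 = 0.8785 mmol/kg
CA = (α₁ + 2α₂)·DIC = (0.9410 + 2×0.007304) × 0.8785 = 0.839 mmol/kg

CA = 0.839 mmol/kg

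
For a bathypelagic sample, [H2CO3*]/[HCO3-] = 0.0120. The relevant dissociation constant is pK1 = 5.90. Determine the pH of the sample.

From K1 = [H⁺][HCO3-]/[H2CO3*]:  pH = pK1 − log₁₀([H2CO3*]/[HCO3-])
log₁₀(0.0120) = -1.921
pH = 5.90 − (-1.921) = 7.82

pH = 7.82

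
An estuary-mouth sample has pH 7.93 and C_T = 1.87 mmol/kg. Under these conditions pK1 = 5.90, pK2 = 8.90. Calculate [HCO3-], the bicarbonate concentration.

[HCO3⁻] = 1.67 mmol/kg

α₁ = 1 / (1 + [H⁺]/K1 + K2/[H⁺]) = 1 / (1 + 10^-2.03 + 10^-0.97)
   = 1 / (1 + 0.0093325 + 0.10715) = 1/1.1165 = 0.8957
[HCO3⁻] = α₁ × DIC = 0.8957 × 1.87 = 1.67 mmol/kg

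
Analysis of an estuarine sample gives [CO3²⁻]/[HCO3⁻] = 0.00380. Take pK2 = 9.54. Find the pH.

pH = 7.12

From K2 = [H⁺][CO3²⁻]/[HCO3⁻]:  pH = pK2 + log₁₀([CO3²⁻]/[HCO3⁻])
log₁₀(0.00380) = -2.420
pH = 9.54 + (-2.420) = 7.12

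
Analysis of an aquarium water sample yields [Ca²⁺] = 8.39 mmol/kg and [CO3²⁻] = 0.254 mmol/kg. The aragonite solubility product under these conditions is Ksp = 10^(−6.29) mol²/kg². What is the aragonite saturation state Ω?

Ksp = 10^(−6.29) = 5.129×10^-7
Ω = [Ca²⁺][CO3²⁻]/Ksp = (8.39×10^-3)(0.254×10^-3) / 5.129×10^-7 = 4.16

Ω = 4.16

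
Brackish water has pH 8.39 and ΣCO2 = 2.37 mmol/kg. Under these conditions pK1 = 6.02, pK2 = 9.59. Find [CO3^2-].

α₂ = 1 / (1 + [H⁺]/K2 + [H⁺]²/(K1K2)) = 1 / (1 + 10^+1.20 + 10^-1.17)
   = 1 / (1 + 15.849 + 0.067608) = 1/16.917 = 0.05911
[CO3²⁻] = α₂ × DIC = 0.05911 × 2.37 = 0.140 mmol/kg

[CO3²⁻] = 0.140 mmol/kg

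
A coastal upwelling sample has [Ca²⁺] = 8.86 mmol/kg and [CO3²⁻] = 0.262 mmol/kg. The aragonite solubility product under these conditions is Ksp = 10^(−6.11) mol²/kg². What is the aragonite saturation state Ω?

Ksp = 10^(−6.11) = 7.762×10^-7
Ω = [Ca²⁺][CO3²⁻]/Ksp = (8.86×10^-3)(0.262×10^-3) / 7.762×10^-7 = 2.99

Ω = 2.99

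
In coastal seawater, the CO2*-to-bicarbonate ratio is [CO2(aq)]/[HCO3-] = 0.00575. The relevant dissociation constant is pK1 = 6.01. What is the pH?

From K1 = [H⁺][HCO3-]/[CO2(aq)]:  pH = pK1 − log₁₀([CO2(aq)]/[HCO3-])
log₁₀(0.00575) = -2.240
pH = 6.01 − (-2.240) = 8.25

pH = 8.25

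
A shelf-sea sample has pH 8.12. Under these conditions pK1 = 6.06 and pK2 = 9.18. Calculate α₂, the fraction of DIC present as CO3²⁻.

α₂ = 1 / (1 + [H⁺]/K2 + [H⁺]²/(K1K2)) = 1 / (1 + 10^+1.06 + 10^-1.00)
   = 1 / (1 + 11.482 + 0.10000) = 1/12.582 = 0.07948

α₂ = 0.0795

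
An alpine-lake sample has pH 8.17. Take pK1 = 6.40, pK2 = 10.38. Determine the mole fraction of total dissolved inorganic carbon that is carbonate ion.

α₂ = 0.00603

α₂ = 1 / (1 + [H⁺]/K2 + [H⁺]²/(K1K2)) = 1 / (1 + 10^+2.21 + 10^+0.44)
   = 1 / (1 + 162.18 + 2.7542) = 1/165.94 = 0.006026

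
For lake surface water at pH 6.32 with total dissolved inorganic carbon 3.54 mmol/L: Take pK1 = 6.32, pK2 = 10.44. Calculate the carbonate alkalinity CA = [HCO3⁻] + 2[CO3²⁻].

CA = [HCO3⁻] + 2[CO3²⁻] = (α₁ + 2α₂)·DIC
At pH 6.32: [H⁺]/K1 = 10^0.00 = 1.0000, K2/[H⁺] = 10^-4.12 = 7.5858×10^-5
α₁ = 1/(1 + 1.0000 + 7.5858×10^-5) = 1/2.0001 = 0.5000; α₂ = α₁·K2/[H⁺] = 3.793×10^-5
α₁ + 2α₂ = 0.5001
CA = 0.5001 × 3.54 = 1.77 mmol/L

CA = 1.77 mmol/L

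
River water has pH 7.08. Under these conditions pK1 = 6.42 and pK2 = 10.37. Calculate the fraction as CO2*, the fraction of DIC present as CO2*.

α₀ = 1 / (1 + K1/[H⁺] + K1K2/[H⁺]²) = 1 / (1 + 10^+0.66 + 10^-2.63)
   = 1 / (1 + 4.5709 + 0.0023442) = 1/5.5732 = 0.1794

α₀ = 0.179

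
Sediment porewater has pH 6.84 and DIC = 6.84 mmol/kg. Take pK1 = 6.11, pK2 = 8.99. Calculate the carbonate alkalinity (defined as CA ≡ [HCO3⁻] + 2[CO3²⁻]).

CA = [HCO3⁻] + 2[CO3²⁻] = (α₁ + 2α₂)·DIC
At pH 6.84: [H⁺]/K1 = 10^-0.73 = 0.18621, K2/[H⁺] = 10^-2.15 = 0.0070795
α₁ = 1/(1 + 0.18621 + 0.0070795) = 1/1.1933 = 0.8380; α₂ = α₁·K2/[H⁺] = 0.005933
α₁ + 2α₂ = 0.8499
CA = 0.8499 × 6.84 = 5.81 mmol/kg

CA = 5.81 mmol/kg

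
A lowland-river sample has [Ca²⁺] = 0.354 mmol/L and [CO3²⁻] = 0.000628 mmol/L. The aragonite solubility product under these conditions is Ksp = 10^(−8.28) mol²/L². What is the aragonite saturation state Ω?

Ksp = 10^(−8.28) = 5.248×10^-9
Ω = [Ca²⁺][CO3²⁻]/Ksp = (0.354×10^-3)(0.000628×10^-3) / 5.248×10^-9 = 0.0424

Ω = 0.0424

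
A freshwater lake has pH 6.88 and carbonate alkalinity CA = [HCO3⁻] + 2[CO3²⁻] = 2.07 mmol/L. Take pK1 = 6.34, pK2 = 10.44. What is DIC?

CA = [HCO3⁻] + 2[CO3²⁻] = (α₁ + 2α₂)·DIC
At pH 6.88: [H⁺]/K1 = 10^-0.54 = 0.28840, K2/[H⁺] = 10^-3.56 = 0.00027542
α₁ = 1/(1 + 0.28840 + 0.00027542) = 1/1.2887 = 0.7760; α₂ = α₁·K2/[H⁺] = 0.0002137
α₁ + 2α₂ = 0.7764
DIC = CA / (α₁ + 2α₂) = 2.07 / 0.7764 = 2.67 mmol/L

DIC = 2.67 mmol/L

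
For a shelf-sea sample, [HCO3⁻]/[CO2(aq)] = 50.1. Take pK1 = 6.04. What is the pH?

From K1 = [H⁺][HCO3⁻]/[CO2(aq)]:  pH = pK1 + log₁₀([HCO3⁻]/[CO2(aq)])
log₁₀(50.1) = +1.700
pH = 6.04 + (+1.700) = 7.74

pH = 7.74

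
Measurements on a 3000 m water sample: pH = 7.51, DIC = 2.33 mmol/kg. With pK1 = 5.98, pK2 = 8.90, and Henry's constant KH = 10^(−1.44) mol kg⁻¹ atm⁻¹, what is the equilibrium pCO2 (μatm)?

pCO2 = 1770 μatm

α₀ = 1 / (1 + K1/[H⁺] + K1K2/[H⁺]²) = 1 / (1 + 10^+1.53 + 10^+0.14)
   = 1 / (1 + 33.884 + 1.3804) = 1/36.265 = 0.02757
[CO2*] = α₀ × DIC = 0.02757 × 2.33 = 0.06425 mmol/kg
pCO2 = [CO2*]/KH = 6.425×10^-5 / 3.631×10^-2 = 1770 μatm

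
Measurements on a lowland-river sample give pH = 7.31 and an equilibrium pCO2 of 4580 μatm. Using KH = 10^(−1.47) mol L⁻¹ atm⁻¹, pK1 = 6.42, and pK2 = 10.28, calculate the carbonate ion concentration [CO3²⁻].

[CO2*] = KH · pCO2 = 10^(−1.47) × 4580×10^-6 = 1.552×10^-4 mol/L
α₀ = 1/(1 + K1/[H⁺] + K1K2/[H⁺]²) = 1/(1 + 10^+0.89 + 10^-2.08) = 0.1140
DIC = [CO2*]/α₀ = 1.552×10^-4 / 0.1140 = 1.361 mmol/L
[CO3²⁻] = α₂·DIC; α₂ = 0.0009483, so [CO3²⁻] = 0.0009483 × 1.361 = 0.00129 mmol/L = 1.29 μmol/L

[CO3²⁻] = 1.29 μmol/L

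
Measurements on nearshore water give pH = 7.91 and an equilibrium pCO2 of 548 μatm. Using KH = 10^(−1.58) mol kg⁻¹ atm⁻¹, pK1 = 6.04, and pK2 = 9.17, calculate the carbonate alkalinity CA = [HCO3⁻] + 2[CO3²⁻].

CA = 1.19 mmol/kg

[CO2*] = KH · pCO2 = 10^(−1.58) × 548×10^-6 = 1.441×10^-5 mol/kg
α₀ = 1/(1 + K1/[H⁺] + K1K2/[H⁺]²) = 1/(1 + 10^+1.87 + 10^+0.61) = 0.01263
DIC = [CO2*]/α₀ = 1.441×10^-5 / 0.01263 = 1.142 mmol/kg
CA = (α₁ + 2α₂)·DIC = (0.9359 + 2×0.05143) × 1.142 = 1.19 mmol/kg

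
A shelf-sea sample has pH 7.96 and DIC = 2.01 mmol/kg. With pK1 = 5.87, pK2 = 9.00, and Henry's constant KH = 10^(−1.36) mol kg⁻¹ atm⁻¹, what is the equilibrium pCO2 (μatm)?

pCO2 = 340 μatm

α₀ = 1 / (1 + K1/[H⁺] + K1K2/[H⁺]²) = 1 / (1 + 10^+2.09 + 10^+1.05)
   = 1 / (1 + 123.03 + 11.220) = 1/135.25 = 0.007394
[CO2*] = α₀ × DIC = 0.007394 × 2.01 = 0.01486 mmol/kg = 14.86 μmol/kg
pCO2 = [CO2*]/KH = 1.486×10^-5 / 4.365×10^-2 = 340 μatm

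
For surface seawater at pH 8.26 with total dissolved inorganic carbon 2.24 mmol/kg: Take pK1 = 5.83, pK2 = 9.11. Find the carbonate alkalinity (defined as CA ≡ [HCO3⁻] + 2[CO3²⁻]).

CA = [HCO3⁻] + 2[CO3²⁻] = (α₁ + 2α₂)·DIC
At pH 8.26: [H⁺]/K1 = 10^-2.43 = 0.0037154, K2/[H⁺] = 10^-0.85 = 0.14125
α₁ = 1/(1 + 0.0037154 + 0.14125) = 1/1.1450 = 0.8734; α₂ = α₁·K2/[H⁺] = 0.1234
α₁ + 2α₂ = 1.1201
CA = 1.1201 × 2.24 = 2.51 mmol/kg

CA = 2.51 mmol/kg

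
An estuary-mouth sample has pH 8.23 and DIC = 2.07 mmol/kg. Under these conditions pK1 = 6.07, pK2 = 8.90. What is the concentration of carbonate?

α₂ = 1 / (1 + [H⁺]/K2 + [H⁺]²/(K1K2)) = 1 / (1 + 10^+0.67 + 10^-1.49)
   = 1 / (1 + 4.6774 + 0.032359) = 1/5.7097 = 0.1751
[CO3²⁻] = α₂ × DIC = 0.1751 × 2.07 = 0.363 mmol/kg

[CO3²⁻] = 0.363 mmol/kg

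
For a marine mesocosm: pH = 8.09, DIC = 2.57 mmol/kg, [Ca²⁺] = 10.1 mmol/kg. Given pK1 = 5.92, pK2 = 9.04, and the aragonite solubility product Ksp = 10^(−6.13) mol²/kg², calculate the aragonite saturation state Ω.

α₂ = 1 / (1 + [H⁺]/K2 + [H⁺]²/(K1K2)) = 1 / (1 + 10^+0.95 + 10^-1.22)
   = 1 / (1 + 8.9125 + 0.060256) = 1/9.9728 = 0.1003
[CO3²⁻] = α₂ × DIC = 0.1003 × 2.57 = 0.2577 mmol/kg
Ksp = 10^(−6.13) = 7.413×10^-7
Ω = [Ca²⁺][CO3²⁻]/Ksp = (10.1×10^-3)(2.577×10^-4) / 7.413×10^-7 = 3.51

Ω = 3.51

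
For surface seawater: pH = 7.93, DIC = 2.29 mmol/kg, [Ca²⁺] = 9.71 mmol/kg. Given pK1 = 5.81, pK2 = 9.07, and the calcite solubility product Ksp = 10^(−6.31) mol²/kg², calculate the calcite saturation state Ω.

Ω = 3.05

α₂ = 1 / (1 + [H⁺]/K2 + [H⁺]²/(K1K2)) = 1 / (1 + 10^+1.14 + 10^-0.98)
   = 1 / (1 + 13.804 + 0.10471) = 1/14.909 = 0.06708
[CO3²⁻] = α₂ × DIC = 0.06708 × 2.29 = 0.1536 mmol/kg
Ksp = 10^(−6.31) = 4.898×10^-7
Ω = [Ca²⁺][CO3²⁻]/Ksp = (9.71×10^-3)(1.536×10^-4) / 4.898×10^-7 = 3.05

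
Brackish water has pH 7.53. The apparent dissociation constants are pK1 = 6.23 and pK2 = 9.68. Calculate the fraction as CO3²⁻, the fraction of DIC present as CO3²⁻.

α₂ = 0.00670

α₂ = 1 / (1 + [H⁺]/K2 + [H⁺]²/(K1K2)) = 1 / (1 + 10^+2.15 + 10^+0.85)
   = 1 / (1 + 141.25 + 7.0795) = 1/149.33 = 0.006696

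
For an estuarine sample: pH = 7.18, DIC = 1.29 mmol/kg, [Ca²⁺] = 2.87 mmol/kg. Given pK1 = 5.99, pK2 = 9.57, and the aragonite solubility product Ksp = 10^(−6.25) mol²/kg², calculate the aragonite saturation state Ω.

Ω = 0.0251

α₂ = 1 / (1 + [H⁺]/K2 + [H⁺]²/(K1K2)) = 1 / (1 + 10^+2.39 + 10^+1.20)
   = 1 / (1 + 245.47 + 15.849) = 1/262.32 = 0.003812
[CO3²⁻] = α₂ × DIC = 0.003812 × 1.29 = 0.004918 mmol/kg = 4.918 μmol/kg
Ksp = 10^(−6.25) = 5.623×10^-7
Ω = [Ca²⁺][CO3²⁻]/Ksp = (2.87×10^-3)(4.918×10^-6) / 5.623×10^-7 = 0.0251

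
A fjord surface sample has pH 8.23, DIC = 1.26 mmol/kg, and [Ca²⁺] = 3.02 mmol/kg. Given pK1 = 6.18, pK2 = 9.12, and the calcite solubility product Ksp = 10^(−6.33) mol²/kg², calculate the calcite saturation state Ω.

Ω = 0.921

α₂ = 1 / (1 + [H⁺]/K2 + [H⁺]²/(K1K2)) = 1 / (1 + 10^+0.89 + 10^-1.16)
   = 1 / (1 + 7.7625 + 0.069183) = 1/8.8317 = 0.1132
[CO3²⁻] = α₂ × DIC = 0.1132 × 1.26 = 0.1427 mmol/kg
Ksp = 10^(−6.33) = 4.677×10^-7
Ω = [Ca²⁺][CO3²⁻]/Ksp = (3.02×10^-3)(1.427×10^-4) / 4.677×10^-7 = 0.921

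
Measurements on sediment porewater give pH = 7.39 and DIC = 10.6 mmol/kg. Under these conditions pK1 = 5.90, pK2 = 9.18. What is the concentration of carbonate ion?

[CO3²⁻] = 0.164 mmol/kg

α₂ = 1 / (1 + [H⁺]/K2 + [H⁺]²/(K1K2)) = 1 / (1 + 10^+1.79 + 10^+0.30)
   = 1 / (1 + 61.660 + 1.9953) = 1/64.655 = 0.01547
[CO3²⁻] = α₂ × DIC = 0.01547 × 10.6 = 0.164 mmol/kg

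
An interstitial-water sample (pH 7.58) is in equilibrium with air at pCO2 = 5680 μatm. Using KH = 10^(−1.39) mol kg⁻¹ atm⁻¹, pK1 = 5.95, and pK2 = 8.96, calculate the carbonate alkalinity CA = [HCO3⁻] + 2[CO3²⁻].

[CO2*] = KH · pCO2 = 10^(−1.39) × 5680×10^-6 = 2.314×10^-4 mol/kg
α₀ = 1/(1 + K1/[H⁺] + K1K2/[H⁺]²) = 1/(1 + 10^+1.63 + 10^+0.25) = 0.02201
DIC = [CO2*]/α₀ = 2.314×10^-4 / 0.02201 = 10.51 mmol/kg
CA = (α₁ + 2α₂)·DIC = (0.9389 + 2×0.03914) × 10.51 = 10.7 mmol/kg

CA = 10.7 mmol/kg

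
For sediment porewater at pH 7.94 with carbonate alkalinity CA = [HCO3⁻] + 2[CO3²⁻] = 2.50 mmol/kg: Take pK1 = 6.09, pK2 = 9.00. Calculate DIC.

CA = [HCO3⁻] + 2[CO3²⁻] = (α₁ + 2α₂)·DIC
At pH 7.94: [H⁺]/K1 = 10^-1.85 = 0.014125, K2/[H⁺] = 10^-1.06 = 0.087096
α₁ = 1/(1 + 0.014125 + 0.087096) = 1/1.1012 = 0.9081; α₂ = α₁·K2/[H⁺] = 0.07909
α₁ + 2α₂ = 1.0663
DIC = CA / (α₁ + 2α₂) = 2.50 / 1.0663 = 2.34 mmol/kg

DIC = 2.34 mmol/kg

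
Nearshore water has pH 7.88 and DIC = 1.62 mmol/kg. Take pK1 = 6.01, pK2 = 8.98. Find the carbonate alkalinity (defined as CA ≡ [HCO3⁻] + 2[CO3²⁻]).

CA = 1.72 mmol/kg

CA = [HCO3⁻] + 2[CO3²⁻] = (α₁ + 2α₂)·DIC
At pH 7.88: [H⁺]/K1 = 10^-1.87 = 0.013490, K2/[H⁺] = 10^-1.10 = 0.079433
α₁ = 1/(1 + 0.013490 + 0.079433) = 1/1.0929 = 0.9150; α₂ = α₁·K2/[H⁺] = 0.07268
α₁ + 2α₂ = 1.0603
CA = 1.0603 × 1.62 = 1.72 mmol/kg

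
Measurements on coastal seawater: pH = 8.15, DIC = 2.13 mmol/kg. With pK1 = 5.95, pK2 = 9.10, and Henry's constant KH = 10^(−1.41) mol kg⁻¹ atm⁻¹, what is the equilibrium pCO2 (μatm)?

α₀ = 1 / (1 + K1/[H⁺] + K1K2/[H⁺]²) = 1 / (1 + 10^+2.20 + 10^+1.25)
   = 1 / (1 + 158.49 + 17.783) = 1/177.27 = 0.005641
[CO2*] = α₀ × DIC = 0.005641 × 2.13 = 0.01202 mmol/kg = 12.02 μmol/kg
pCO2 = [CO2*]/KH = 1.202×10^-5 / 3.890×10^-2 = 309 μatm

pCO2 = 309 μatm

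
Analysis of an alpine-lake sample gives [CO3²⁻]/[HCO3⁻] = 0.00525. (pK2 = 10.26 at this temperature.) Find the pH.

From K2 = [H⁺][CO3²⁻]/[HCO3⁻]:  pH = pK2 + log₁₀([CO3²⁻]/[HCO3⁻])
log₁₀(0.00525) = -2.280
pH = 10.26 + (-2.280) = 7.98

pH = 7.98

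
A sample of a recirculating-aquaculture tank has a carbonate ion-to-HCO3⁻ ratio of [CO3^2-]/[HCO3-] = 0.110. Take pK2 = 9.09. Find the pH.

pH = 8.13

From K2 = [H⁺][CO3^2-]/[HCO3-]:  pH = pK2 + log₁₀([CO3^2-]/[HCO3-])
log₁₀(0.110) = -0.959
pH = 9.09 + (-0.959) = 8.13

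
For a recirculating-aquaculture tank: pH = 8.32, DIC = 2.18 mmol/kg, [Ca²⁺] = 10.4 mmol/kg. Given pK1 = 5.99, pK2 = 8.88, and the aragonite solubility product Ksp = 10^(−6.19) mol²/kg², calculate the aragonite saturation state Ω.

Ω = 7.56

α₂ = 1 / (1 + [H⁺]/K2 + [H⁺]²/(K1K2)) = 1 / (1 + 10^+0.56 + 10^-1.77)
   = 1 / (1 + 3.6308 + 0.016982) = 1/4.6478 = 0.2152
[CO3²⁻] = α₂ × DIC = 0.2152 × 2.18 = 0.4690 mmol/kg
Ksp = 10^(−6.19) = 6.457×10^-7
Ω = [Ca²⁺][CO3²⁻]/Ksp = (10.4×10^-3)(4.690×10^-4) / 6.457×10^-7 = 7.56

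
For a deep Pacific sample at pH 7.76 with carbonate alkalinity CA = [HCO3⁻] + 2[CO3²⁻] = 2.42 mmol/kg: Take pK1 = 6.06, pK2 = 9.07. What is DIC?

CA = [HCO3⁻] + 2[CO3²⁻] = (α₁ + 2α₂)·DIC
At pH 7.76: [H⁺]/K1 = 10^-1.70 = 0.019953, K2/[H⁺] = 10^-1.31 = 0.048978
α₁ = 1/(1 + 0.019953 + 0.048978) = 1/1.0689 = 0.9355; α₂ = α₁·K2/[H⁺] = 0.04582
α₁ + 2α₂ = 1.0272
DIC = CA / (α₁ + 2α₂) = 2.42 / 1.0272 = 2.36 mmol/kg

DIC = 2.36 mmol/kg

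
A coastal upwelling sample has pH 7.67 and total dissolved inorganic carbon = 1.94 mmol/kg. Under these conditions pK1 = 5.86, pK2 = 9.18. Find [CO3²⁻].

[CO3²⁻] = 0.0573 mmol/kg

α₂ = 1 / (1 + [H⁺]/K2 + [H⁺]²/(K1K2)) = 1 / (1 + 10^+1.51 + 10^-0.30)
   = 1 / (1 + 32.359 + 0.50119) = 1/33.861 = 0.02953
[CO3²⁻] = α₂ × DIC = 0.02953 × 1.94 = 0.0573 mmol/kg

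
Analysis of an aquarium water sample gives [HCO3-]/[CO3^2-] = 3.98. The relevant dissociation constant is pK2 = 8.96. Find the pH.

pH = 8.36

From K2 = [H⁺][CO3^2-]/[HCO3-]:  pH = pK2 − log₁₀([HCO3-]/[CO3^2-])
log₁₀(3.98) = +0.600
pH = 8.96 − (+0.600) = 8.36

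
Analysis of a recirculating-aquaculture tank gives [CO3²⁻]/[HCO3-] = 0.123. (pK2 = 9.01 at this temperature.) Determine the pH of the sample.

From K2 = [H⁺][CO3²⁻]/[HCO3-]:  pH = pK2 + log₁₀([CO3²⁻]/[HCO3-])
log₁₀(0.123) = -0.910
pH = 9.01 + (-0.910) = 8.10

pH = 8.10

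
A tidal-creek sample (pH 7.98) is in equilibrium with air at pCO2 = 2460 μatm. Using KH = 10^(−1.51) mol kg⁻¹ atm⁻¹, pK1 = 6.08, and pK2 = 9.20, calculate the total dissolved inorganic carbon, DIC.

DIC = 6.48 mmol/kg

[CO2*] = KH · pCO2 = 10^(−1.51) × 2460×10^-6 = 7.602×10^-5 mol/kg
α₀ = 1/(1 + K1/[H⁺] + K1K2/[H⁺]²) = 1/(1 + 10^+1.90 + 10^+0.68) = 0.01173
DIC = [CO2*]/α₀ = 7.602×10^-5 / 0.01173 = 6.48 mmol/kg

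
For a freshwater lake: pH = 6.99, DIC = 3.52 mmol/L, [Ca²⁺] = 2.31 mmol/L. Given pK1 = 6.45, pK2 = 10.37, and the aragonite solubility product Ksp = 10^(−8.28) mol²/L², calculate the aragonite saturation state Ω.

α₂ = 1 / (1 + [H⁺]/K2 + [H⁺]²/(K1K2)) = 1 / (1 + 10^+3.38 + 10^+2.84)
   = 1 / (1 + 2398.8 + 691.83) = 1/3091.7 = 0.0003235
[CO3²⁻] = α₂ × DIC = 0.0003235 × 3.52 = 0.001139 mmol/L = 1.139 μmol/L
Ksp = 10^(−8.28) = 5.248×10^-9
Ω = [Ca²⁺][CO3²⁻]/Ksp = (2.31×10^-3)(1.139×10^-6) / 5.248×10^-9 = 0.501

Ω = 0.501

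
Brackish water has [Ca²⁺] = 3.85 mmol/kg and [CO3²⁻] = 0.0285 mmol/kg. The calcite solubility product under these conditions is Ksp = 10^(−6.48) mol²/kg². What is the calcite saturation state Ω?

Ksp = 10^(−6.48) = 3.311×10^-7
Ω = [Ca²⁺][CO3²⁻]/Ksp = (3.85×10^-3)(0.0285×10^-3) / 3.311×10^-7 = 0.331

Ω = 0.331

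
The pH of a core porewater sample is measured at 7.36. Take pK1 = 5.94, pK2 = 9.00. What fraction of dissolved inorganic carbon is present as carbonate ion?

α₂ = 0.0216

α₂ = 1 / (1 + [H⁺]/K2 + [H⁺]²/(K1K2)) = 1 / (1 + 10^+1.64 + 10^+0.22)
   = 1 / (1 + 43.652 + 1.6596) = 1/46.311 = 0.02159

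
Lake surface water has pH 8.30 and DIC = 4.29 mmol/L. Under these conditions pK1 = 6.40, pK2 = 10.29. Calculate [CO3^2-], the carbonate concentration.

α₂ = 1 / (1 + [H⁺]/K2 + [H⁺]²/(K1K2)) = 1 / (1 + 10^+1.99 + 10^+0.09)
   = 1 / (1 + 97.724 + 1.2303) = 1/99.954 = 0.01000
[CO3²⁻] = α₂ × DIC = 0.01000 × 4.29 = 0.0429 mmol/L

[CO3²⁻] = 0.0429 mmol/L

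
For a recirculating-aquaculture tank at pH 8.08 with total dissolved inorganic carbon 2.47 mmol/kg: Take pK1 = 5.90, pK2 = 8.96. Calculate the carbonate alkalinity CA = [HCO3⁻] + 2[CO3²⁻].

CA = 2.74 mmol/kg

CA = [HCO3⁻] + 2[CO3²⁻] = (α₁ + 2α₂)·DIC
At pH 8.08: [H⁺]/K1 = 10^-2.18 = 0.0066069, K2/[H⁺] = 10^-0.88 = 0.13183
α₁ = 1/(1 + 0.0066069 + 0.13183) = 1/1.1384 = 0.8784; α₂ = α₁·K2/[H⁺] = 0.1158
α₁ + 2α₂ = 1.1100
CA = 1.1100 × 2.47 = 2.74 mmol/kg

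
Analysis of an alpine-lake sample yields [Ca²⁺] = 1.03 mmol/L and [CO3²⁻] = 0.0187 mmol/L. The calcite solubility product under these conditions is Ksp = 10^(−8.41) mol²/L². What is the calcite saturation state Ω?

Ksp = 10^(−8.41) = 3.890×10^-9
Ω = [Ca²⁺][CO3²⁻]/Ksp = (1.03×10^-3)(0.0187×10^-3) / 3.890×10^-9 = 4.95

Ω = 4.95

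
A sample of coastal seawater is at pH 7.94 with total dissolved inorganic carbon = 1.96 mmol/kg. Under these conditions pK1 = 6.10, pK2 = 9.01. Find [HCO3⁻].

[HCO3⁻] = 1.78 mmol/kg

α₁ = 1 / (1 + [H⁺]/K1 + K2/[H⁺]) = 1 / (1 + 10^-1.84 + 10^-1.07)
   = 1 / (1 + 0.014454 + 0.085114) = 1/1.0996 = 0.9094
[HCO3⁻] = α₁ × DIC = 0.9094 × 1.96 = 1.78 mmol/kg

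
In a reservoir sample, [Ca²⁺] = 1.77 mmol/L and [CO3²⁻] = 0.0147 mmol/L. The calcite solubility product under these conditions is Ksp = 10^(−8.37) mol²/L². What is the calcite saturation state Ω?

Ω = 6.10

Ksp = 10^(−8.37) = 4.266×10^-9
Ω = [Ca²⁺][CO3²⁻]/Ksp = (1.77×10^-3)(0.0147×10^-3) / 4.266×10^-9 = 6.10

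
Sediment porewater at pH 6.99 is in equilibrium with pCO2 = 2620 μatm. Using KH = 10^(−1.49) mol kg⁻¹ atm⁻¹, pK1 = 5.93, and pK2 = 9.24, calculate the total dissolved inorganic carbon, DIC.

[CO2*] = KH · pCO2 = 10^(−1.49) × 2620×10^-6 = 8.478×10^-5 mol/kg
α₀ = 1/(1 + K1/[H⁺] + K1K2/[H⁺]²) = 1/(1 + 10^+1.06 + 10^-1.19) = 0.07971
DIC = [CO2*]/α₀ = 8.478×10^-5 / 0.07971 = 1.06 mmol/kg

DIC = 1.06 mmol/kg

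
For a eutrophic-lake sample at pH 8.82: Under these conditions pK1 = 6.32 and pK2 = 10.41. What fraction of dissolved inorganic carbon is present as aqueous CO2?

α₀ = 1 / (1 + K1/[H⁺] + K1K2/[H⁺]²) = 1 / (1 + 10^+2.50 + 10^+0.91)
   = 1 / (1 + 316.23 + 8.1283) = 1/325.36 = 0.003074

α₀ = 0.00307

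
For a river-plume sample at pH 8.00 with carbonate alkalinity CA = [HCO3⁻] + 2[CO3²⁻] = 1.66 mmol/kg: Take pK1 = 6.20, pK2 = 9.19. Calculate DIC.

CA = [HCO3⁻] + 2[CO3²⁻] = (α₁ + 2α₂)·DIC
At pH 8.00: [H⁺]/K1 = 10^-1.80 = 0.015849, K2/[H⁺] = 10^-1.19 = 0.064565
α₁ = 1/(1 + 0.015849 + 0.064565) = 1/1.0804 = 0.9256; α₂ = α₁·K2/[H⁺] = 0.05976
α₁ + 2α₂ = 1.0451
DIC = CA / (α₁ + 2α₂) = 1.66 / 1.0451 = 1.59 mmol/kg

DIC = 1.59 mmol/kg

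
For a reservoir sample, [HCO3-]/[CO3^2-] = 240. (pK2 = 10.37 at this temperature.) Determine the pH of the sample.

pH = 7.99

From K2 = [H⁺][CO3^2-]/[HCO3-]:  pH = pK2 − log₁₀([HCO3-]/[CO3^2-])
log₁₀(240) = +2.380
pH = 10.37 − (+2.380) = 7.99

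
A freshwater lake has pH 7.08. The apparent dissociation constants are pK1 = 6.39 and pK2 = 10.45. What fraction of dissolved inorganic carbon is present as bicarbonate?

α₁ = 0.830

α₁ = 1 / (1 + [H⁺]/K1 + K2/[H⁺]) = 1 / (1 + 10^-0.69 + 10^-3.37)
   = 1 / (1 + 0.20417 + 0.00042658) = 1/1.2046 = 0.8302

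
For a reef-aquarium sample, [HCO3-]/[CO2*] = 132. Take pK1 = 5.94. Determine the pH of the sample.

pH = 8.06

From K1 = [H⁺][HCO3-]/[CO2*]:  pH = pK1 + log₁₀([HCO3-]/[CO2*])
log₁₀(132) = +2.121
pH = 5.94 + (+2.121) = 8.06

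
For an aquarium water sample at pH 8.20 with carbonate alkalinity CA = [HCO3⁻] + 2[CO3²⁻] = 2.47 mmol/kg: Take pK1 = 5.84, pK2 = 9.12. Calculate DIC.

DIC = 2.24 mmol/kg

CA = [HCO3⁻] + 2[CO3²⁻] = (α₁ + 2α₂)·DIC
At pH 8.20: [H⁺]/K1 = 10^-2.36 = 0.0043652, K2/[H⁺] = 10^-0.92 = 0.12023
α₁ = 1/(1 + 0.0043652 + 0.12023) = 1/1.1246 = 0.8892; α₂ = α₁·K2/[H⁺] = 0.1069
α₁ + 2α₂ = 1.1030
DIC = CA / (α₁ + 2α₂) = 2.47 / 1.1030 = 2.24 mmol/kg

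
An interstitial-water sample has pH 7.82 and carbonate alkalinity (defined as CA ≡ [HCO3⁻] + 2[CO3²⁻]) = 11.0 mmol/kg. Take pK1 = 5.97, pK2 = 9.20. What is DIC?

CA = [HCO3⁻] + 2[CO3²⁻] = (α₁ + 2α₂)·DIC
At pH 7.82: [H⁺]/K1 = 10^-1.85 = 0.014125, K2/[H⁺] = 10^-1.38 = 0.041687
α₁ = 1/(1 + 0.014125 + 0.041687) = 1/1.0558 = 0.9471; α₂ = α₁·K2/[H⁺] = 0.03948
α₁ + 2α₂ = 1.0261
DIC = CA / (α₁ + 2α₂) = 11.0 / 1.0261 = 10.7 mmol/kg

DIC = 10.7 mmol/kg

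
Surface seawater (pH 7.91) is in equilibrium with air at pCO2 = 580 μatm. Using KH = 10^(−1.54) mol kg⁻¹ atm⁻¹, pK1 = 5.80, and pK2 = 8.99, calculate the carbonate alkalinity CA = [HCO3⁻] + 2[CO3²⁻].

CA = 2.51 mmol/kg

[CO2*] = KH · pCO2 = 10^(−1.54) × 580×10^-6 = 1.673×10^-5 mol/kg
α₀ = 1/(1 + K1/[H⁺] + K1K2/[H⁺]²) = 1/(1 + 10^+2.11 + 10^+1.03) = 0.007115
DIC = [CO2*]/α₀ = 1.673×10^-5 / 0.007115 = 2.351 mmol/kg
CA = (α₁ + 2α₂)·DIC = (0.9166 + 2×0.07624) × 2.351 = 2.51 mmol/kg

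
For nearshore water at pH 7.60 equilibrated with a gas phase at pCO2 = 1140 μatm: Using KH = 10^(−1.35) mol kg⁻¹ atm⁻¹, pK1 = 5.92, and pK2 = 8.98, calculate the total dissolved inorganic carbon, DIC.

[CO2*] = KH · pCO2 = 10^(−1.35) × 1140×10^-6 = 5.092×10^-5 mol/kg
α₀ = 1/(1 + K1/[H⁺] + K1K2/[H⁺]²) = 1/(1 + 10^+1.68 + 10^+0.30) = 0.01966
DIC = [CO2*]/α₀ = 5.092×10^-5 / 0.01966 = 2.59 mmol/kg

DIC = 2.59 mmol/kg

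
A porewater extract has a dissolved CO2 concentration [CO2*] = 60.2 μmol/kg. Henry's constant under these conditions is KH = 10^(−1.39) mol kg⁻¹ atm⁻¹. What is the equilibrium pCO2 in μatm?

KH = 10^(−1.39) = 4.074×10^-2 mol kg⁻¹ atm⁻¹
pCO2 = [CO2*]/KH = 60.2×10^-6 / 4.074×10^-2 = 1.48×10^-3 atm = 1480 μatm

pCO2 = 1480 μatm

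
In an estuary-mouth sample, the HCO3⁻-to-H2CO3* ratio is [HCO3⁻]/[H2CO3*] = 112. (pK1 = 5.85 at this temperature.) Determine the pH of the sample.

pH = 7.90

From K1 = [H⁺][HCO3⁻]/[H2CO3*]:  pH = pK1 + log₁₀([HCO3⁻]/[H2CO3*])
log₁₀(112) = +2.049
pH = 5.85 + (+2.049) = 7.90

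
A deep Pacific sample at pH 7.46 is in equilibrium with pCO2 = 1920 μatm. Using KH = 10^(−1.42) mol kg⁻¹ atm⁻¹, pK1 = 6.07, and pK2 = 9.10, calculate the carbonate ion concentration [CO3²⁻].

[CO2*] = KH · pCO2 = 10^(−1.42) × 1920×10^-6 = 7.300×10^-5 mol/kg
α₀ = 1/(1 + K1/[H⁺] + K1K2/[H⁺]²) = 1/(1 + 10^+1.39 + 10^-0.25) = 0.03830
DIC = [CO2*]/α₀ = 7.300×10^-5 / 0.03830 = 1.906 mmol/kg
[CO3²⁻] = α₂·DIC; α₂ = 0.02154, so [CO3²⁻] = 0.02154 × 1.906 = 0.0410 mmol/kg

[CO3²⁻] = 0.0410 mmol/kg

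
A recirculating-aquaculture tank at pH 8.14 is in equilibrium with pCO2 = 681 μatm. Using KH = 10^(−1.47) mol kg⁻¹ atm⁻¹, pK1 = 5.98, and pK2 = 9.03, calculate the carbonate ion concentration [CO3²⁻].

[CO3²⁻] = 0.430 mmol/kg

[CO2*] = KH · pCO2 = 10^(−1.47) × 681×10^-6 = 2.308×10^-5 mol/kg
α₀ = 1/(1 + K1/[H⁺] + K1K2/[H⁺]²) = 1/(1 + 10^+2.16 + 10^+1.27) = 0.006091
DIC = [CO2*]/α₀ = 2.308×10^-5 / 0.006091 = 3.788 mmol/kg
[CO3²⁻] = α₂·DIC; α₂ = 0.1134, so [CO3²⁻] = 0.1134 × 3.788 = 0.430 mmol/kg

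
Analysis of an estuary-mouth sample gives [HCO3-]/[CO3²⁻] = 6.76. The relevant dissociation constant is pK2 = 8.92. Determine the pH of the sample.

From K2 = [H⁺][CO3²⁻]/[HCO3-]:  pH = pK2 − log₁₀([HCO3-]/[CO3²⁻])
log₁₀(6.76) = +0.830
pH = 8.92 − (+0.830) = 8.09

pH = 8.09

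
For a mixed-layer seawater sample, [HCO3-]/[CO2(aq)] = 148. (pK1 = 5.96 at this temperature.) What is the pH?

pH = 8.13

From K1 = [H⁺][HCO3-]/[CO2(aq)]:  pH = pK1 + log₁₀([HCO3-]/[CO2(aq)])
log₁₀(148) = +2.170
pH = 5.96 + (+2.170) = 8.13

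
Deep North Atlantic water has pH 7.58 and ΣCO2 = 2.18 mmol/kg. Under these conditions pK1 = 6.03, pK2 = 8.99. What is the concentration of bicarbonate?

[HCO3⁻] = 2.04 mmol/kg

α₁ = 1 / (1 + [H⁺]/K1 + K2/[H⁺]) = 1 / (1 + 10^-1.55 + 10^-1.41)
   = 1 / (1 + 0.028184 + 0.038905) = 1/1.0671 = 0.9371
[HCO3⁻] = α₁ × DIC = 0.9371 × 2.18 = 2.04 mmol/kg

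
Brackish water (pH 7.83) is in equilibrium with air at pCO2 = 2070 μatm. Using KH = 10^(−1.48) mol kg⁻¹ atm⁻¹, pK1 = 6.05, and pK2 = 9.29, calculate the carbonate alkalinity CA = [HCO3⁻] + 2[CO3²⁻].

CA = 4.42 mmol/kg

[CO2*] = KH · pCO2 = 10^(−1.48) × 2070×10^-6 = 6.854×10^-5 mol/kg
α₀ = 1/(1 + K1/[H⁺] + K1K2/[H⁺]²) = 1/(1 + 10^+1.78 + 10^+0.32) = 0.01579
DIC = [CO2*]/α₀ = 6.854×10^-5 / 0.01579 = 4.342 mmol/kg
CA = (α₁ + 2α₂)·DIC = (0.9512 + 2×0.03298) × 4.342 = 4.42 mmol/kg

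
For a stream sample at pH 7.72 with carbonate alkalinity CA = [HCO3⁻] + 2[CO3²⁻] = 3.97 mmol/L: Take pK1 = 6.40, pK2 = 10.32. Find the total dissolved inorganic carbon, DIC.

CA = [HCO3⁻] + 2[CO3²⁻] = (α₁ + 2α₂)·DIC
At pH 7.72: [H⁺]/K1 = 10^-1.32 = 0.047863, K2/[H⁺] = 10^-2.60 = 0.0025119
α₁ = 1/(1 + 0.047863 + 0.0025119) = 1/1.0504 = 0.9520; α₂ = α₁·K2/[H⁺] = 0.002391
α₁ + 2α₂ = 0.9568
DIC = CA / (α₁ + 2α₂) = 3.97 / 0.9568 = 4.15 mmol/L

DIC = 4.15 mmol/L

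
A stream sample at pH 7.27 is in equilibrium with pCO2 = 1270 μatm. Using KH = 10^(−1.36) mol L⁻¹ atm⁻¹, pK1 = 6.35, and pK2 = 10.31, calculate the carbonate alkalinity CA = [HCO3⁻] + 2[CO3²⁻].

CA = 0.462 mmol/L

[CO2*] = KH · pCO2 = 10^(−1.36) × 1270×10^-6 = 5.544×10^-5 mol/L
α₀ = 1/(1 + K1/[H⁺] + K1K2/[H⁺]²) = 1/(1 + 10^+0.92 + 10^-2.12) = 0.1072
DIC = [CO2*]/α₀ = 5.544×10^-5 / 0.1072 = 0.5170 mmol/L
CA = (α₁ + 2α₂)·DIC = (0.8920 + 2×0.0008135) × 0.5170 = 0.462 mmol/L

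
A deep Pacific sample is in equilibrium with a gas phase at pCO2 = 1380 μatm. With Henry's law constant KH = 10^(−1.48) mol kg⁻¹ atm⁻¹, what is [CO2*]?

[CO2*] = 45.7 μmol/kg

KH = 10^(−1.48) = 3.311×10^-2 mol kg⁻¹ atm⁻¹
[CO2*] = KH · pCO2 = 3.311×10^-2 × 1380×10^-6 atm = 4.57×10^-5 mol/kg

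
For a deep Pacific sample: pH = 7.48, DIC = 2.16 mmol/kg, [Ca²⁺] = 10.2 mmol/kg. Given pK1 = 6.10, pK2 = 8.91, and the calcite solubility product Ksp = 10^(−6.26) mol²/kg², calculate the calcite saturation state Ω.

α₂ = 1 / (1 + [H⁺]/K2 + [H⁺]²/(K1K2)) = 1 / (1 + 10^+1.43 + 10^+0.05)
   = 1 / (1 + 26.915 + 1.1220) = 1/29.037 = 0.03444
[CO3²⁻] = α₂ × DIC = 0.03444 × 2.16 = 0.07439 mmol/kg
Ksp = 10^(−6.26) = 5.495×10^-7
Ω = [Ca²⁺][CO3²⁻]/Ksp = (10.2×10^-3)(7.439×10^-5) / 5.495×10^-7 = 1.38

Ω = 1.38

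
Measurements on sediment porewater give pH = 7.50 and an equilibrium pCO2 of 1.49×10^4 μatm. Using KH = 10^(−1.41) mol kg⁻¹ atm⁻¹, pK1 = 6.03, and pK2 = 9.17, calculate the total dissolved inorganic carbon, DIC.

[CO2*] = KH · pCO2 = 10^(−1.41) × 1.49×10^4×10^-6 = 5.797×10^-4 mol/kg
α₀ = 1/(1 + K1/[H⁺] + K1K2/[H⁺]²) = 1/(1 + 10^+1.47 + 10^-0.20) = 0.03211
DIC = [CO2*]/α₀ = 5.797×10^-4 / 0.03211 = 18.1 mmol/kg

DIC = 18.1 mmol/kg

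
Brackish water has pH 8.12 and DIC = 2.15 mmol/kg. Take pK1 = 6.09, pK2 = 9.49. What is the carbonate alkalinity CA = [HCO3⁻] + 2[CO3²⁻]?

CA = [HCO3⁻] + 2[CO3²⁻] = (α₁ + 2α₂)·DIC
At pH 8.12: [H⁺]/K1 = 10^-2.03 = 0.0093325, K2/[H⁺] = 10^-1.37 = 0.042658
α₁ = 1/(1 + 0.0093325 + 0.042658) = 1/1.0520 = 0.9506; α₂ = α₁·K2/[H⁺] = 0.04055
α₁ + 2α₂ = 1.0317
CA = 1.0317 × 2.15 = 2.22 mmol/kg

CA = 2.22 mmol/kg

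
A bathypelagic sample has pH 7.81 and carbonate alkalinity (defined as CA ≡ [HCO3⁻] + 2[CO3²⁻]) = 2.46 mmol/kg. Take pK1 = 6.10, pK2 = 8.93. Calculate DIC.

CA = [HCO3⁻] + 2[CO3²⁻] = (α₁ + 2α₂)·DIC
At pH 7.81: [H⁺]/K1 = 10^-1.71 = 0.019498, K2/[H⁺] = 10^-1.12 = 0.075858
α₁ = 1/(1 + 0.019498 + 0.075858) = 1/1.0954 = 0.9129; α₂ = α₁·K2/[H⁺] = 0.06925
α₁ + 2α₂ = 1.0515
DIC = CA / (α₁ + 2α₂) = 2.46 / 1.0515 = 2.34 mmol/kg

DIC = 2.34 mmol/kg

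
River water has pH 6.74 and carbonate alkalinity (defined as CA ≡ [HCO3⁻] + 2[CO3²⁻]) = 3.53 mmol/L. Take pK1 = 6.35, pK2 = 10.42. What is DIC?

DIC = 4.97 mmol/L

CA = [HCO3⁻] + 2[CO3²⁻] = (α₁ + 2α₂)·DIC
At pH 6.74: [H⁺]/K1 = 10^-0.39 = 0.40738, K2/[H⁺] = 10^-3.68 = 0.00020893
α₁ = 1/(1 + 0.40738 + 0.00020893) = 1/1.4076 = 0.7104; α₂ = α₁·K2/[H⁺] = 0.0001484
α₁ + 2α₂ = 0.7107
DIC = CA / (α₁ + 2α₂) = 3.53 / 0.7107 = 4.97 mmol/L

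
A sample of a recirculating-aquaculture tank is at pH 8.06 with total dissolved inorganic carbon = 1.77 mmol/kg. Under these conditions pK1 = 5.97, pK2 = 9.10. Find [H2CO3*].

α₀ = 1 / (1 + K1/[H⁺] + K1K2/[H⁺]²) = 1 / (1 + 10^+2.09 + 10^+1.05)
   = 1 / (1 + 123.03 + 11.220) = 1/135.25 = 0.007394
[CO2*] = α₀ × DIC = 0.007394 × 1.77 = 0.0131 mmol/kg = 13.1 μmol/kg

[CO2*] = 13.1 μmol/kg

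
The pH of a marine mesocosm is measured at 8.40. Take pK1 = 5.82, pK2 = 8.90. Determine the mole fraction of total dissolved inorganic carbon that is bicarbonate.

α₁ = 0.758

α₁ = 1 / (1 + [H⁺]/K1 + K2/[H⁺]) = 1 / (1 + 10^-2.58 + 10^-0.50)
   = 1 / (1 + 0.0026303 + 0.31623) = 1/1.3189 = 0.7582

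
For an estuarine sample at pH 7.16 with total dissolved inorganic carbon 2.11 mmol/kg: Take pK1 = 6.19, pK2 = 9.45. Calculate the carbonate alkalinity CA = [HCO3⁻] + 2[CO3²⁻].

CA = 1.92 mmol/kg

CA = [HCO3⁻] + 2[CO3²⁻] = (α₁ + 2α₂)·DIC
At pH 7.16: [H⁺]/K1 = 10^-0.97 = 0.10715, K2/[H⁺] = 10^-2.29 = 0.0051286
α₁ = 1/(1 + 0.10715 + 0.0051286) = 1/1.1123 = 0.8991; α₂ = α₁·K2/[H⁺] = 0.004611
α₁ + 2α₂ = 0.9083
CA = 0.9083 × 2.11 = 1.92 mmol/kg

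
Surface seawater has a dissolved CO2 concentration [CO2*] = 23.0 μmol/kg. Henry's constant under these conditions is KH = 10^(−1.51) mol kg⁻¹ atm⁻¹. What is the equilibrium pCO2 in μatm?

KH = 10^(−1.51) = 3.090×10^-2 mol kg⁻¹ atm⁻¹
pCO2 = [CO2*]/KH = 23.0×10^-6 / 3.090×10^-2 = 7.44×10^-4 atm = 744 μatm

pCO2 = 744 μatm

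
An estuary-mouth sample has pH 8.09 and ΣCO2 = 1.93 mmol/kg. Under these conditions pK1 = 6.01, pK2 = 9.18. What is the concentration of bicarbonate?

[HCO3⁻] = 1.77 mmol/kg

α₁ = 1 / (1 + [H⁺]/K1 + K2/[H⁺]) = 1 / (1 + 10^-2.08 + 10^-1.09)
   = 1 / (1 + 0.0083176 + 0.081283) = 1/1.0896 = 0.9178
[HCO3⁻] = α₁ × DIC = 0.9178 × 1.93 = 1.77 mmol/kg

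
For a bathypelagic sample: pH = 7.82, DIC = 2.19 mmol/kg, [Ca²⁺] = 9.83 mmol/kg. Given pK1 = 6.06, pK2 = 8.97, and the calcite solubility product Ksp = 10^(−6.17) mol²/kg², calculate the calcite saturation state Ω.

Ω = 2.07

α₂ = 1 / (1 + [H⁺]/K2 + [H⁺]²/(K1K2)) = 1 / (1 + 10^+1.15 + 10^-0.61)
   = 1 / (1 + 14.125 + 0.24547) = 1/15.371 = 0.06506
[CO3²⁻] = α₂ × DIC = 0.06506 × 2.19 = 0.1425 mmol/kg
Ksp = 10^(−6.17) = 6.761×10^-7
Ω = [Ca²⁺][CO3²⁻]/Ksp = (9.83×10^-3)(1.425×10^-4) / 6.761×10^-7 = 2.07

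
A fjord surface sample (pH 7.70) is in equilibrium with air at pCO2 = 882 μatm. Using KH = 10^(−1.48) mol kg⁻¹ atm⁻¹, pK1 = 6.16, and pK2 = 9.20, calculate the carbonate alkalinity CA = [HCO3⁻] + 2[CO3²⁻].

CA = 1.08 mmol/kg

[CO2*] = KH · pCO2 = 10^(−1.48) × 882×10^-6 = 2.921×10^-5 mol/kg
α₀ = 1/(1 + K1/[H⁺] + K1K2/[H⁺]²) = 1/(1 + 10^+1.54 + 10^+0.04) = 0.02720
DIC = [CO2*]/α₀ = 2.921×10^-5 / 0.02720 = 1.074 mmol/kg
CA = (α₁ + 2α₂)·DIC = (0.9430 + 2×0.02982) × 1.074 = 1.08 mmol/kg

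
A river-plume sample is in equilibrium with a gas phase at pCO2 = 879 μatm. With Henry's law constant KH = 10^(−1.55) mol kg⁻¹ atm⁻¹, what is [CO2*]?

[CO2*] = 24.8 μmol/kg

KH = 10^(−1.55) = 2.818×10^-2 mol kg⁻¹ atm⁻¹
[CO2*] = KH · pCO2 = 2.818×10^-2 × 879×10^-6 atm = 2.48×10^-5 mol/kg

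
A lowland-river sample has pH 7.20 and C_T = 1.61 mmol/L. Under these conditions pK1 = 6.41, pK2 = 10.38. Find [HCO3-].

α₁ = 1 / (1 + [H⁺]/K1 + K2/[H⁺]) = 1 / (1 + 10^-0.79 + 10^-3.18)
   = 1 / (1 + 0.16218 + 0.00066069) = 1/1.1628 = 0.8600
[HCO3⁻] = α₁ × DIC = 0.8600 × 1.61 = 1.38 mmol/L

[HCO3⁻] = 1.38 mmol/L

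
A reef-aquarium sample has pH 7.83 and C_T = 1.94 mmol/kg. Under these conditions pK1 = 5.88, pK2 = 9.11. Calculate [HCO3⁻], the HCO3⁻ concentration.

[HCO3⁻] = 1.82 mmol/kg

α₁ = 1 / (1 + [H⁺]/K1 + K2/[H⁺]) = 1 / (1 + 10^-1.95 + 10^-1.28)
   = 1 / (1 + 0.011220 + 0.052481) = 1/1.0637 = 0.9401
[HCO3⁻] = α₁ × DIC = 0.9401 × 1.94 = 1.82 mmol/kg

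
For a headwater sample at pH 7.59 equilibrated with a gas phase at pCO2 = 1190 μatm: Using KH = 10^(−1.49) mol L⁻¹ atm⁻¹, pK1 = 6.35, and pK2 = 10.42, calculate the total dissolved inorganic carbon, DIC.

DIC = 0.709 mmol/L

[CO2*] = KH · pCO2 = 10^(−1.49) × 1190×10^-6 = 3.851×10^-5 mol/L
α₀ = 1/(1 + K1/[H⁺] + K1K2/[H⁺]²) = 1/(1 + 10^+1.24 + 10^-1.59) = 0.05434
DIC = [CO2*]/α₀ = 3.851×10^-5 / 0.05434 = 0.709 mmol/L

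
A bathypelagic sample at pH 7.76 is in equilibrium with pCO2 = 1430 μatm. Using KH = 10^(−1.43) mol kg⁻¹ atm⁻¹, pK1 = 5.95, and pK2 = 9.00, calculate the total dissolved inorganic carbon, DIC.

[CO2*] = KH · pCO2 = 10^(−1.43) × 1430×10^-6 = 5.313×10^-5 mol/kg
α₀ = 1/(1 + K1/[H⁺] + K1K2/[H⁺]²) = 1/(1 + 10^+1.81 + 10^+0.57) = 0.01443
DIC = [CO2*]/α₀ = 5.313×10^-5 / 0.01443 = 3.68 mmol/kg

DIC = 3.68 mmol/kg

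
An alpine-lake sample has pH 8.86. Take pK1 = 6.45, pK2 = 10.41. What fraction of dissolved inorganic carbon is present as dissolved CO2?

α₀ = 1 / (1 + K1/[H⁺] + K1K2/[H⁺]²) = 1 / (1 + 10^+2.41 + 10^+0.86)
   = 1 / (1 + 257.04 + 7.2444) = 1/265.28 = 0.003770

α₀ = 0.00377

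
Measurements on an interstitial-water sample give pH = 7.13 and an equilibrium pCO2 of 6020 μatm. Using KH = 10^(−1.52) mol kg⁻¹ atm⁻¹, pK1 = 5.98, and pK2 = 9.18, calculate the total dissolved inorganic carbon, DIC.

[CO2*] = KH · pCO2 = 10^(−1.52) × 6020×10^-6 = 1.818×10^-4 mol/kg
α₀ = 1/(1 + K1/[H⁺] + K1K2/[H⁺]²) = 1/(1 + 10^+1.15 + 10^-0.90) = 0.06557
DIC = [CO2*]/α₀ = 1.818×10^-4 / 0.06557 = 2.77 mmol/kg

DIC = 2.77 mmol/kg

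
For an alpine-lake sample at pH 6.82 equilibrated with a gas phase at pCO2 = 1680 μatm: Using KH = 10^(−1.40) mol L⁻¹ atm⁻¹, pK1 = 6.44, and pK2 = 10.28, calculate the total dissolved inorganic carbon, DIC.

[CO2*] = KH · pCO2 = 10^(−1.40) × 1680×10^-6 = 6.688×10^-5 mol/L
α₀ = 1/(1 + K1/[H⁺] + K1K2/[H⁺]²) = 1/(1 + 10^+0.38 + 10^-3.08) = 0.2941
DIC = [CO2*]/α₀ = 6.688×10^-5 / 0.2941 = 0.227 mmol/L

DIC = 0.227 mmol/L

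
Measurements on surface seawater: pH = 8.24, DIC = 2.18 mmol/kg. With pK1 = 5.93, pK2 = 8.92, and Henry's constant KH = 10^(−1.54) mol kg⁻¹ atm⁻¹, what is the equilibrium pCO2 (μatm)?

α₀ = 1 / (1 + K1/[H⁺] + K1K2/[H⁺]²) = 1 / (1 + 10^+2.31 + 10^+1.63)
   = 1 / (1 + 204.17 + 42.658) = 1/247.83 = 0.004035
[CO2*] = α₀ × DIC = 0.004035 × 2.18 = 0.008796 mmol/kg = 8.796 μmol/kg
pCO2 = [CO2*]/KH = 8.796×10^-6 / 2.884×10^-2 = 305 μatm

pCO2 = 305 μatm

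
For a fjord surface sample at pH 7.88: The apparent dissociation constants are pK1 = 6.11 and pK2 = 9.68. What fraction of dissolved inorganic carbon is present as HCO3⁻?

α₁ = 1 / (1 + [H⁺]/K1 + K2/[H⁺]) = 1 / (1 + 10^-1.77 + 10^-1.80)
   = 1 / (1 + 0.016982 + 0.015849) = 1/1.0328 = 0.9682

α₁ = 0.968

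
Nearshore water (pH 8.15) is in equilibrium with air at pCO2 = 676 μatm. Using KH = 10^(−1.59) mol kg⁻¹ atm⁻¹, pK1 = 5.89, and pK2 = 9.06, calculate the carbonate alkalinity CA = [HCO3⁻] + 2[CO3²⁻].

CA = 3.94 mmol/kg

[CO2*] = KH · pCO2 = 10^(−1.59) × 676×10^-6 = 1.738×10^-5 mol/kg
α₀ = 1/(1 + K1/[H⁺] + K1K2/[H⁺]²) = 1/(1 + 10^+2.26 + 10^+1.35) = 0.004870
DIC = [CO2*]/α₀ = 1.738×10^-5 / 0.004870 = 3.568 mmol/kg
CA = (α₁ + 2α₂)·DIC = (0.8861 + 2×0.1090) × 3.568 = 3.94 mmol/kg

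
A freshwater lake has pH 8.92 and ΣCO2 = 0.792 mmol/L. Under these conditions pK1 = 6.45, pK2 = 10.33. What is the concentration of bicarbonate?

α₁ = 1 / (1 + [H⁺]/K1 + K2/[H⁺]) = 1 / (1 + 10^-2.47 + 10^-1.41)
   = 1 / (1 + 0.0033884 + 0.038905) = 1/1.0423 = 0.9594
[HCO3⁻] = α₁ × DIC = 0.9594 × 0.792 = 0.760 mmol/L

[HCO3⁻] = 0.760 mmol/L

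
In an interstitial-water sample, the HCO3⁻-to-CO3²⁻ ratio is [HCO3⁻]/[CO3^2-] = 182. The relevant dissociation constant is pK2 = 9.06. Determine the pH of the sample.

pH = 6.80

From K2 = [H⁺][CO3^2-]/[HCO3⁻]:  pH = pK2 − log₁₀([HCO3⁻]/[CO3^2-])
log₁₀(182) = +2.260
pH = 9.06 − (+2.260) = 6.80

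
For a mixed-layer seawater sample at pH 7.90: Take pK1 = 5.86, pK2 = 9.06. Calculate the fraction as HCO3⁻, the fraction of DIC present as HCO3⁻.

α₁ = 0.927

α₁ = 1 / (1 + [H⁺]/K1 + K2/[H⁺]) = 1 / (1 + 10^-2.04 + 10^-1.16)
   = 1 / (1 + 0.0091201 + 0.069183) = 1/1.0783 = 0.9274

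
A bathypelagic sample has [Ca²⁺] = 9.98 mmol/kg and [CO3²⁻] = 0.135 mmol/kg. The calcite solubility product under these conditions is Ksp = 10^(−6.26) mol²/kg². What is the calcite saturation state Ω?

Ksp = 10^(−6.26) = 5.495×10^-7
Ω = [Ca²⁺][CO3²⁻]/Ksp = (9.98×10^-3)(0.135×10^-3) / 5.495×10^-7 = 2.45

Ω = 2.45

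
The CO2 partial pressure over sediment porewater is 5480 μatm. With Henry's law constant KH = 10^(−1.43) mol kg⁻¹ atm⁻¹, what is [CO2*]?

KH = 10^(−1.43) = 3.715×10^-2 mol kg⁻¹ atm⁻¹
[CO2*] = KH · pCO2 = 3.715×10^-2 × 5480×10^-6 atm = 2.04×10^-4 mol/kg

[CO2*] = 204 μmol/kg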